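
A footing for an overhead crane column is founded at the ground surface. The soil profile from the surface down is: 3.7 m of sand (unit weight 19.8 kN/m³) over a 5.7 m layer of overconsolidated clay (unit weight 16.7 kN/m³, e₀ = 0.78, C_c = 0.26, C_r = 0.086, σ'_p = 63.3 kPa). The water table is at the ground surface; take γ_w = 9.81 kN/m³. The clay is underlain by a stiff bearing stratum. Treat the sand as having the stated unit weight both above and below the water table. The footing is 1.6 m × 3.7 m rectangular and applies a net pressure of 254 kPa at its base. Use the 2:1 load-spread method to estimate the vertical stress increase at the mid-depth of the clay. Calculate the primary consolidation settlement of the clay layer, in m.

Mid-depth of clay below the ground surface: z = 3.7 + 5.7/2 = 6.55 m.
Total vertical stress at mid-clay: σ_v = 19.8×3.7 + 16.7×2.85 = 120.86 kPa.
Pore pressure: u = 9.81×(6.55 − 0) = 64.255 kPa.
Initial effective stress: σ'_0 = σ_v − u = 120.86 − 64.255 = 56.605 kPa.
Stress increase at mid-clay by the 2:1 spreading method:
Δσ = qBL/((B+z)(L+z)) = 254×1.6×3.7/((1.6+6.55)(3.7+6.55)) = 18 kPa
Final effective stress: σ'_f = 56.605 + 18 = 74.605 kPa.
σ'_f = 74.605 > σ'_p = 63.3 kPa, so the stress path crosses the preconsolidation pressure — recompression up to σ'_p, then virgin compression beyond:
S_c = H/(1+e₀)·[C_r·log₁₀(σ'_p/σ'_0) + C_c·log₁₀(σ'_f/σ'_p)]
    = 5.7/1.78 × [0.086×log₁₀(63.3/56.605) + 0.26×log₁₀(74.605/63.3)]
    = 3.2022 × [0.0041752 + 0.018555] = 0.07279 m

S_c ≈ 0.0728 m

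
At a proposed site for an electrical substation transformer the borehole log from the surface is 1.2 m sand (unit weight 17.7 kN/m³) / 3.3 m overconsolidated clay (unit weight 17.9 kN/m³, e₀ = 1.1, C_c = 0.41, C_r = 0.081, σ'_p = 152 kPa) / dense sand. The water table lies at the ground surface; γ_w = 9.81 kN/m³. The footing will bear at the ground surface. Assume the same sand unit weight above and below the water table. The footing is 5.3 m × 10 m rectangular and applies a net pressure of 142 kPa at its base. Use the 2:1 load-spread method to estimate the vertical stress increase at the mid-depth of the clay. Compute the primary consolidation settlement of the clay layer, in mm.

Mid-depth of clay below the ground surface: z = 1.2 + 3.3/2 = 2.85 m.
Total vertical stress at mid-clay: σ_v = 17.7×1.2 + 17.9×1.65 = 50.775 kPa.
Pore pressure: u = 9.81×(2.85 − 0) = 27.959 kPa.
Initial effective stress: σ'_0 = σ_v − u = 50.775 − 27.959 = 22.816 kPa.
Stress increase at mid-clay by the 2:1 spreading method:
Δσ = qBL/((B+z)(L+z)) = 142×5.3×10/((5.3+2.85)(10+2.85)) = 71.863 kPa
Final effective stress: σ'_f = 22.816 + 71.863 = 94.679 kPa.
σ'_f = 94.679 ≤ σ'_p = 152 kPa, so the clay remains overconsolidated and only the recompression index applies:
S_c = C_r·H/(1+e₀)·log₁₀(σ'_f/σ'_0) = 0.081×3.3/2.1×log₁₀(94.679/22.816)
    = 0.12728 × 0.61801 = 0.07866 m

S_c ≈ 78.7 mm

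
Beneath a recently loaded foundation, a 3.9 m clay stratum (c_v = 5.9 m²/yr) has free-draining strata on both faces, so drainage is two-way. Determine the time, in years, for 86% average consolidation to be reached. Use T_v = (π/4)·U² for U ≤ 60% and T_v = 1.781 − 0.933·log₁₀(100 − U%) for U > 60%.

Drainage path length: H_d = H/2 = 1.95 m (double drainage).
U > 60%: T_v = 1.781 − 0.933·log₁₀(100 − 86) = 0.71166.
t = T_v·H_d²/c_v = 0.71166×1.95²/5.9 = 0.4587 years.

t ≈ 0.459 years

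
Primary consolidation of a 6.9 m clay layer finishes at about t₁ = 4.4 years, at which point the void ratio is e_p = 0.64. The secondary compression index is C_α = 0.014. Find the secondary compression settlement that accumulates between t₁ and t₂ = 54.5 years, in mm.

S_s ≈ 64.4 mm

Secondary compression: S_s = C_α·H/(1+e_p)·log₁₀(t₂/t₁)
S_s = 0.014×6.9/(1+0.64)×log₁₀(54.5/4.4)
    = 0.0589 × 1.093 = 0.06438 m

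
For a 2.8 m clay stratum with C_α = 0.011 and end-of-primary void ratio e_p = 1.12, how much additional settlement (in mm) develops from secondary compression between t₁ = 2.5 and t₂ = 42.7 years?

Secondary compression: S_s = C_α·H/(1+e_p)·log₁₀(t₂/t₁)
S_s = 0.011×2.8/(1+1.12)×log₁₀(42.7/2.5)
    = 0.01453 × 1.232 = 0.01791 m

S_s ≈ 17.9 mm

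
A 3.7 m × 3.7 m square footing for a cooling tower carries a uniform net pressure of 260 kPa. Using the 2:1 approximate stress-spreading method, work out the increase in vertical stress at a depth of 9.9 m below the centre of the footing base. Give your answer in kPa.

Δσ_z ≈ 19.2 kPa

By the 2:1 method the load spreads at 1 horizontal : 2 vertical, so at depth z the loaded area has grown by z in each plan dimension:
Δσ = qBL/((B+z)(L+z)) = 260×3.7×3.7/((3.7+9.9)(3.7+9.9)) = 19.244 kPa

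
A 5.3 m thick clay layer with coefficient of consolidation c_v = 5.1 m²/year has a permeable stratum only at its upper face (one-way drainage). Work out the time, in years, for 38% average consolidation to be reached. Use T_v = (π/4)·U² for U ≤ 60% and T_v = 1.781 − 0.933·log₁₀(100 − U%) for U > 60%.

Drainage path length: H_d = H = 5.3 m (single drainage).
U ≤ 60%: T_v = (π/4)·U² = (π/4)×0.38² = 0.11341.
t = T_v·H_d²/c_v = 0.11341×5.3²/5.1 = 0.6246 years.

t ≈ 0.625 years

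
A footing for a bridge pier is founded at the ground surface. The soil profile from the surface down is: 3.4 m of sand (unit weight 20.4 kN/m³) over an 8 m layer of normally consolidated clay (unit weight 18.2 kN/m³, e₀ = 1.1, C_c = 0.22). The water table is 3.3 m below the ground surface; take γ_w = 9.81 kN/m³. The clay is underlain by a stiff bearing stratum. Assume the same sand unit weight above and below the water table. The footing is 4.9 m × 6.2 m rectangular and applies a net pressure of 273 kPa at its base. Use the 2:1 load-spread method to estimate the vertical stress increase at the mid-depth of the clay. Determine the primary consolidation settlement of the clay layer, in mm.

S_c ≈ 144 mm

Mid-depth of clay below the ground surface: z = 3.4 + 8/2 = 7.4 m.
Total vertical stress at mid-clay: σ_v = 20.4×3.4 + 18.2×4 = 142.16 kPa.
Pore pressure: u = 9.81×(7.4 − 3.3) = 40.221 kPa.
Initial effective stress: σ'_0 = σ_v − u = 142.16 − 40.221 = 101.94 kPa.
Stress increase at mid-clay by the 2:1 spreading method:
Δσ = qBL/((B+z)(L+z)) = 273×4.9×6.2/((4.9+7.4)(6.2+7.4)) = 49.58 kPa
Final effective stress: σ'_f = σ'_0 + Δσ = 101.94 + 49.58 = 151.52 kPa.
Normally consolidated clay, so the full stress increment lies on the virgin compression line:
S_c = C_c·H/(1+e₀)·log₁₀(σ'_f/σ'_0) = 0.22×8/(1+1.1)×log₁₀(151.52/101.94)
    = 0.8381 × 0.17213 = 0.1443 m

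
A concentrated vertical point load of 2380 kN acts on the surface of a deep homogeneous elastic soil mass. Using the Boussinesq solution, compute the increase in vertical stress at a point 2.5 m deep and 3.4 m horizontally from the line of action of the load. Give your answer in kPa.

Δσ_z ≈ 13.3 kPa

Boussinesq vertical stress below a point load on an elastic half-space:
Δσ_z = 3P/(2πz²) · [1 + (r/z)²]^(−5/2)
r/z = 3.4/2.5 = 1.36; [1+(r/z)²]^(−5/2) = 0.072953.
Δσ_z = 3×2380/(2π×2.5²) × 0.072953 = 181.82 × 0.072953 = 13.26 kPa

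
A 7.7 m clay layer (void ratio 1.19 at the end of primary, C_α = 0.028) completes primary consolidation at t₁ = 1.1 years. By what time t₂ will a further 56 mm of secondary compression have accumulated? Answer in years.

t₂ ≈ 4.08 years

S_s = C_α·H/(1+e_p)·log₁₀(t₂/t₁) ⇒ log₁₀(t₂/t₁) = S_s·(1+e_p)/(C_α·H).
log₁₀(t₂/t₁) = 0.056 × (1+1.19) / (0.028×7.7) = 0.5688
t₂ = t₁ × 10^0.5688 = 1.1 × 3.705 = 4.076 years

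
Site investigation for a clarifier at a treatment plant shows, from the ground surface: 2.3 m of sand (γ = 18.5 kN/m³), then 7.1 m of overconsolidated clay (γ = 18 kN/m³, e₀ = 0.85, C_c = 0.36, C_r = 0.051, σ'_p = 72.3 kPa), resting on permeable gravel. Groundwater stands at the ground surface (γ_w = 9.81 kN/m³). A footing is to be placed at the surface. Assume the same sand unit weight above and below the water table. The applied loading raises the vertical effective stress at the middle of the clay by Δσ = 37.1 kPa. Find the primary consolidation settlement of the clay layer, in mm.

S_c ≈ 138 mm

Mid-depth of clay below the ground surface: z = 2.3 + 7.1/2 = 5.85 m.
Total vertical stress at mid-clay: σ_v = 18.5×2.3 + 18×3.55 = 106.45 kPa.
Pore pressure: u = 9.81×(5.85 − 0) = 57.389 kPa.
Initial effective stress: σ'_0 = σ_v − u = 106.45 − 57.389 = 49.061 kPa.
Final effective stress: σ'_f = 49.061 + 37.1 = 86.161 kPa.
σ'_f = 86.161 > σ'_p = 72.3 kPa, so the stress path crosses the preconsolidation pressure — recompression up to σ'_p, then virgin compression beyond:
S_c = H/(1+e₀)·[C_r·log₁₀(σ'_p/σ'_0) + C_c·log₁₀(σ'_f/σ'_p)]
    = 7.1/1.85 × [0.051×log₁₀(72.3/49.061) + 0.36×log₁₀(86.161/72.3)]
    = 3.8378 × [0.0085885 + 0.027422] = 0.1382 m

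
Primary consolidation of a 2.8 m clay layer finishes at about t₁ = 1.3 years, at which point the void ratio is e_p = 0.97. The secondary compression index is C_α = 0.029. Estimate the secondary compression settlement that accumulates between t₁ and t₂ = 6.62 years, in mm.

S_s ≈ 29.1 mm

Secondary compression: S_s = C_α·H/(1+e_p)·log₁₀(t₂/t₁)
S_s = 0.029×2.8/(1+0.97)×log₁₀(6.62/1.3)
    = 0.04122 × 0.7069 = 0.02914 m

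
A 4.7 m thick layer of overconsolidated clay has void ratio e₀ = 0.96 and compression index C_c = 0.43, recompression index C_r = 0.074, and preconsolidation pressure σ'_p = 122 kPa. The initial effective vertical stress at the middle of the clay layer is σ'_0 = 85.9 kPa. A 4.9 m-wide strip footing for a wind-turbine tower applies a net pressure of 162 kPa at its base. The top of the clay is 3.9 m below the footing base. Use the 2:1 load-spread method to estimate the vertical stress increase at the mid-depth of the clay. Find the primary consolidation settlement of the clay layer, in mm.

Mid-depth of clay below the footing base: z = 3.9 + 4.7/2 = 6.25 m.
Stress increase at mid-clay by the 2:1 spreading method:
Δσ = qB/(B+z) = 162×4.9/(4.9+6.25) = 71.193 kPa
Final effective stress: σ'_f = 85.9 + 71.193 = 157.09 kPa.
σ'_f = 157.09 > σ'_p = 122 kPa, so the stress path crosses the preconsolidation pressure — recompression up to σ'_p, then virgin compression beyond:
S_c = H/(1+e₀)·[C_r·log₁₀(σ'_p/σ'_0) + C_c·log₁₀(σ'_f/σ'_p)]
    = 4.7/1.96 × [0.074×log₁₀(122/85.9) + 0.43×log₁₀(157.09/122)]
    = 2.398 × [0.011275 + 0.047209] = 0.1402 m

S_c ≈ 140 mm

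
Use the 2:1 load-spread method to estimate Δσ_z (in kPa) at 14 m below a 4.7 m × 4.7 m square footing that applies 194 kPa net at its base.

By the 2:1 method the load spreads at 1 horizontal : 2 vertical, so at depth z the loaded area has grown by z in each plan dimension:
Δσ = qBL/((B+z)(L+z)) = 194×4.7×4.7/((4.7+14)(4.7+14)) = 12.255 kPa

Δσ_z ≈ 12.3 kPa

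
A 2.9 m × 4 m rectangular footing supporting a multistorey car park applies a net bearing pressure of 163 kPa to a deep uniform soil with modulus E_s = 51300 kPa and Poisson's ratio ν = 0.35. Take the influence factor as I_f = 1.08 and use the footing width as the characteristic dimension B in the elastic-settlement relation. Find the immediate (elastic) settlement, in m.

S_e ≈ 0.00873 m

Immediate (elastic) settlement: S_e = q·B·(1−ν²)/E_s · I_f.
S_e = 163 × 2.9 × (1 − 0.35²) / 51300 × 1.08
    = 163 × 2.9 × 0.8775 / 51300 × 1.08
    = 0.008733 m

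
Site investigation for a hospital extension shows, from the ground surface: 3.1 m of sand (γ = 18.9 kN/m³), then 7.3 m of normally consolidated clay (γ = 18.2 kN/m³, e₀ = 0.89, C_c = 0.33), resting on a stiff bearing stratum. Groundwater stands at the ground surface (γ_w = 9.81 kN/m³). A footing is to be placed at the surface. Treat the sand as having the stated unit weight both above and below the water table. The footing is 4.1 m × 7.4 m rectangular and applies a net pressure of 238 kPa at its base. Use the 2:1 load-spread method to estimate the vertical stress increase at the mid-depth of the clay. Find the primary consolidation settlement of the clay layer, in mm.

Mid-depth of clay below the ground surface: z = 3.1 + 7.3/2 = 6.75 m.
Total vertical stress at mid-clay: σ_v = 18.9×3.1 + 18.2×3.65 = 125.02 kPa.
Pore pressure: u = 9.81×(6.75 − 0) = 66.218 kPa.
Initial effective stress: σ'_0 = σ_v − u = 125.02 − 66.218 = 58.802 kPa.
Stress increase at mid-clay by the 2:1 spreading method:
Δσ = qBL/((B+z)(L+z)) = 238×4.1×7.4/((4.1+6.75)(7.4+6.75)) = 47.033 kPa
Final effective stress: σ'_f = σ'_0 + Δσ = 58.802 + 47.033 = 105.84 kPa.
Normally consolidated clay, so the full stress increment lies on the virgin compression line:
S_c = C_c·H/(1+e₀)·log₁₀(σ'_f/σ'_0) = 0.33×7.3/(1+0.89)×log₁₀(105.84/58.802)
    = 1.2746 × 0.25526 = 0.3254 m

S_c ≈ 325 mm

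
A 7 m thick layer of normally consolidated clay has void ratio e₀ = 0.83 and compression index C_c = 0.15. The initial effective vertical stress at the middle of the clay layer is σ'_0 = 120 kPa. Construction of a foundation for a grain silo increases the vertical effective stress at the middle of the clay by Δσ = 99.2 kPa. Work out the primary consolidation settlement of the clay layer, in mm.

Final effective stress: σ'_f = σ'_0 + Δσ = 120 + 99.2 = 219.2 kPa.
Normally consolidated clay, so the full stress increment lies on the virgin compression line:
S_c = C_c·H/(1+e₀)·log₁₀(σ'_f/σ'_0) = 0.15×7/(1+0.83)×log₁₀(219.2/120)
    = 0.57377 × 0.26166 = 0.1501 m

S_c ≈ 150 mm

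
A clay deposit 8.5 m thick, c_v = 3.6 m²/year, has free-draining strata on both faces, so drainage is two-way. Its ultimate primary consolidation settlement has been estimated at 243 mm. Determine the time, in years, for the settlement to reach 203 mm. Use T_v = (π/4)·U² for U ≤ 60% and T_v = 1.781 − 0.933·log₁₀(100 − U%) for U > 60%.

t ≈ 3.24 years

Drainage path length: H_d = H/2 = 4.25 m (double drainage).
U = S(t)/S_ult = 203/243 = 0.8354.
U > 60%: T_v = 1.781 − 0.933·log₁₀(100 − 83.539) = 0.64605.
t = T_v·H_d²/c_v = 0.64605×4.25²/3.6 = 3.241 years.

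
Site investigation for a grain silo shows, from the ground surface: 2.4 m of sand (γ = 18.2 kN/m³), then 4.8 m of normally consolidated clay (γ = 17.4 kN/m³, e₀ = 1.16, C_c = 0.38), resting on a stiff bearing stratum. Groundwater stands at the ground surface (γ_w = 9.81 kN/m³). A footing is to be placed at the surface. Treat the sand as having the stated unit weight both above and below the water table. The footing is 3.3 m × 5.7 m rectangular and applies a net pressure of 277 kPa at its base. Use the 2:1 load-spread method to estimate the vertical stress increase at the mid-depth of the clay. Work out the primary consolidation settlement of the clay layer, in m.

Mid-depth of clay below the ground surface: z = 2.4 + 4.8/2 = 4.8 m.
Total vertical stress at mid-clay: σ_v = 18.2×2.4 + 17.4×2.4 = 85.44 kPa.
Pore pressure: u = 9.81×(4.8 − 0) = 47.088 kPa.
Initial effective stress: σ'_0 = σ_v − u = 85.44 − 47.088 = 38.352 kPa.
Stress increase at mid-clay by the 2:1 spreading method:
Δσ = qBL/((B+z)(L+z)) = 277×3.3×5.7/((3.3+4.8)(5.7+4.8)) = 61.262 kPa
Final effective stress: σ'_f = σ'_0 + Δσ = 38.352 + 61.262 = 99.614 kPa.
Normally consolidated clay, so the full stress increment lies on the virgin compression line:
S_c = C_c·H/(1+e₀)·log₁₀(σ'_f/σ'_0) = 0.38×4.8/(1+1.16)×log₁₀(99.614/38.352)
    = 0.84444 × 0.41453 = 0.35 m

S_c ≈ 0.35 m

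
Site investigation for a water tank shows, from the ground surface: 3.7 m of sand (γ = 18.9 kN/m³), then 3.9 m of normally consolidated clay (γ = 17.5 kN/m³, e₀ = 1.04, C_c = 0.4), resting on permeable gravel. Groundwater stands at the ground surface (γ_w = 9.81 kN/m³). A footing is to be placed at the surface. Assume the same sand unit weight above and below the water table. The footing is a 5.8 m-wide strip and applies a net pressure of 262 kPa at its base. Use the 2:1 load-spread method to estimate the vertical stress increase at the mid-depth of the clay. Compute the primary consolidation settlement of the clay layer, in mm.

S_c ≈ 437 mm

Mid-depth of clay below the ground surface: z = 3.7 + 3.9/2 = 5.65 m.
Total vertical stress at mid-clay: σ_v = 18.9×3.7 + 17.5×1.95 = 104.05 kPa.
Pore pressure: u = 9.81×(5.65 − 0) = 55.427 kPa.
Initial effective stress: σ'_0 = σ_v − u = 104.05 − 55.427 = 48.623 kPa.
Stress increase at mid-clay by the 2:1 spreading method:
Δσ = qB/(B+z) = 262×5.8/(5.8+5.65) = 132.72 kPa
Final effective stress: σ'_f = σ'_0 + Δσ = 48.623 + 132.72 = 181.34 kPa.
Normally consolidated clay, so the full stress increment lies on the virgin compression line:
S_c = C_c·H/(1+e₀)·log₁₀(σ'_f/σ'_0) = 0.4×3.9/(1+1.04)×log₁₀(181.34/48.623)
    = 0.76471 × 0.57165 = 0.4371 m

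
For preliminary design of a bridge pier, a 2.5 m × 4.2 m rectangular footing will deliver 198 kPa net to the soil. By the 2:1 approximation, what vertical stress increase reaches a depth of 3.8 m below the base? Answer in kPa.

Δσ_z ≈ 41.2 kPa

By the 2:1 method the load spreads at 1 horizontal : 2 vertical, so at depth z the loaded area has grown by z in each plan dimension:
Δσ = qBL/((B+z)(L+z)) = 198×2.5×4.2/((2.5+3.8)(4.2+3.8)) = 41.25 kPa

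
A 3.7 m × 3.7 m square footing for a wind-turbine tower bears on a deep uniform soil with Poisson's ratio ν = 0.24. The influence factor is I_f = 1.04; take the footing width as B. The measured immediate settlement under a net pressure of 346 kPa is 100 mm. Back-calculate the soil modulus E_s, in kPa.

S_e = q·B·(1−ν²)/E_s · I_f  ⇒  E_s = q·B·(1−ν²)·I_f / S_e.
E_s = 346 × 3.7 × 0.9424 × 1.04 / 0.1 = 12550 kPa

E_s ≈ 12500 kPa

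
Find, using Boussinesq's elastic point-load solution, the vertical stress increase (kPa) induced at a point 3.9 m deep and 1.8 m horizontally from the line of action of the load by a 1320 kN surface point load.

Boussinesq vertical stress below a point load on an elastic half-space:
Δσ_z = 3P/(2πz²) · [1 + (r/z)²]^(−5/2)
r/z = 1.8/3.9 = 0.46154; [1+(r/z)²]^(−5/2) = 0.61707.
Δσ_z = 3×1320/(2π×3.9²) × 0.61707 = 41.437 × 0.61707 = 25.57 kPa

Δσ_z ≈ 25.6 kPa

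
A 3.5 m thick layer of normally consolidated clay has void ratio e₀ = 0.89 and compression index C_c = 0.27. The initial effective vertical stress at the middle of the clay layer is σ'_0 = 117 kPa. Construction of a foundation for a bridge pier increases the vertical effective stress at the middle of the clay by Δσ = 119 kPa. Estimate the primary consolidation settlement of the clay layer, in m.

S_c ≈ 0.152 m

Final effective stress: σ'_f = σ'_0 + Δσ = 117 + 119 = 236 kPa.
Normally consolidated clay, so the full stress increment lies on the virgin compression line:
S_c = C_c·H/(1+e₀)·log₁₀(σ'_f/σ'_0) = 0.27×3.5/(1+0.89)×log₁₀(236/117)
    = 0.5 × 0.30473 = 0.1524 m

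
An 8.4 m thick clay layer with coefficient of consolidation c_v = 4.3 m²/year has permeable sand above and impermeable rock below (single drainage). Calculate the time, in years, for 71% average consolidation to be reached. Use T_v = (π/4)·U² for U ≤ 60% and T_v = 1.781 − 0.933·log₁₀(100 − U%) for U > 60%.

t ≈ 6.84 years

Drainage path length: H_d = H = 8.4 m (single drainage).
U > 60%: T_v = 1.781 − 0.933·log₁₀(100 − 71) = 0.41658.
t = T_v·H_d²/c_v = 0.41658×8.4²/4.3 = 6.836 years.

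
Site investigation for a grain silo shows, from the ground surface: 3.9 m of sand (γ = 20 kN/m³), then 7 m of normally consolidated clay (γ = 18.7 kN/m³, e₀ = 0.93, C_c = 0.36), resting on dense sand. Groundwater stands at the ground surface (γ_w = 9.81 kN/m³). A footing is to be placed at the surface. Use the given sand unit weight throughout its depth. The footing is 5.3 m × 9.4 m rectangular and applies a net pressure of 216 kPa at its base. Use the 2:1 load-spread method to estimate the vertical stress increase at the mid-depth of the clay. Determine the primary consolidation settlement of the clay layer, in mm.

Mid-depth of clay below the ground surface: z = 3.9 + 7/2 = 7.4 m.
Total vertical stress at mid-clay: σ_v = 20×3.9 + 18.7×3.5 = 143.45 kPa.
Pore pressure: u = 9.81×(7.4 − 0) = 72.594 kPa.
Initial effective stress: σ'_0 = σ_v − u = 143.45 − 72.594 = 70.856 kPa.
Stress increase at mid-clay by the 2:1 spreading method:
Δσ = qBL/((B+z)(L+z)) = 216×5.3×9.4/((5.3+7.4)(9.4+7.4)) = 50.436 kPa
Final effective stress: σ'_f = σ'_0 + Δσ = 70.856 + 50.436 = 121.29 kPa.
Normally consolidated clay, so the full stress increment lies on the virgin compression line:
S_c = C_c·H/(1+e₀)·log₁₀(σ'_f/σ'_0) = 0.36×7/(1+0.93)×log₁₀(121.29/70.856)
    = 1.3057 × 0.23345 = 0.3048 m

S_c ≈ 305 mm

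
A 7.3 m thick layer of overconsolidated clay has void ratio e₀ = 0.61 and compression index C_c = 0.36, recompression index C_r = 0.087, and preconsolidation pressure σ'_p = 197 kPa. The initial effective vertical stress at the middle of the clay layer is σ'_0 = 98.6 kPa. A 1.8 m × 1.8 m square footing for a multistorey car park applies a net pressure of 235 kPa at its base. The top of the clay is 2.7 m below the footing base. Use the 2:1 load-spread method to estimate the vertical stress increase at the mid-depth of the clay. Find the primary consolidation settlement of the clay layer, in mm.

Mid-depth of clay below the footing base: z = 2.7 + 7.3/2 = 6.35 m.
Stress increase at mid-clay by the 2:1 spreading method:
Δσ = qBL/((B+z)(L+z)) = 235×1.8×1.8/((1.8+6.35)(1.8+6.35)) = 11.463 kPa
Final effective stress: σ'_f = 98.6 + 11.463 = 110.06 kPa.
σ'_f = 110.06 ≤ σ'_p = 197 kPa, so the clay remains overconsolidated and only the recompression index applies:
S_c = C_r·H/(1+e₀)·log₁₀(σ'_f/σ'_0) = 0.087×7.3/1.61×log₁₀(110.06/98.6)
    = 0.39448 × 0.047753 = 0.01884 m

S_c ≈ 18.8 mm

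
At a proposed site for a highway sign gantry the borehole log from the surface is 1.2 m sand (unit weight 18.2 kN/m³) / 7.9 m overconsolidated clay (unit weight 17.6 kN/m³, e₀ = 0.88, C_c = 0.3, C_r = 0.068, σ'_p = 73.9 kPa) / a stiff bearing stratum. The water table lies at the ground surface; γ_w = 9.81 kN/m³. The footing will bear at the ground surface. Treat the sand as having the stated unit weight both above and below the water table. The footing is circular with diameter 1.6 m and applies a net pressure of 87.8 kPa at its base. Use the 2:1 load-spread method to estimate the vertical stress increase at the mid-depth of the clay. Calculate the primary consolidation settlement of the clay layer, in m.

Mid-depth of clay below the ground surface: z = 1.2 + 7.9/2 = 5.15 m.
Total vertical stress at mid-clay: σ_v = 18.2×1.2 + 17.6×3.95 = 91.36 kPa.
Pore pressure: u = 9.81×(5.15 − 0) = 50.522 kPa.
Initial effective stress: σ'_0 = σ_v − u = 91.36 − 50.522 = 40.838 kPa.
Stress increase at mid-clay by the 2:1 spreading method:
Δσ ≈ qD²/(D+z)² = 87.8×1.6²/(1.6+5.15)² = 4.9332 kPa
Final effective stress: σ'_f = 40.838 + 4.9332 = 45.771 kPa.
σ'_f = 45.771 ≤ σ'_p = 73.9 kPa, so the clay remains overconsolidated and only the recompression index applies:
S_c = C_r·H/(1+e₀)·log₁₀(σ'_f/σ'_0) = 0.068×7.9/1.88×log₁₀(45.771/40.838)
    = 0.28574 × 0.049526 = 0.01415 m

S_c ≈ 0.0142 m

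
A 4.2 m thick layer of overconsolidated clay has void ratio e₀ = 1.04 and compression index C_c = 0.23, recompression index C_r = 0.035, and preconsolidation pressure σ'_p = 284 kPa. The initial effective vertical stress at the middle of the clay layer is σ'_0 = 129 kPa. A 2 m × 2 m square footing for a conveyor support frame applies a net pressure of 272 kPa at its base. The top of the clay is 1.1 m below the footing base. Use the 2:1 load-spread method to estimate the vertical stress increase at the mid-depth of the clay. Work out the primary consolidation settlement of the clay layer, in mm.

S_c ≈ 8.5 mm

Mid-depth of clay below the footing base: z = 1.1 + 4.2/2 = 3.2 m.
Stress increase at mid-clay by the 2:1 spreading method:
Δσ = qBL/((B+z)(L+z)) = 272×2×2/((2+3.2)(2+3.2)) = 40.237 kPa
Final effective stress: σ'_f = 129 + 40.237 = 169.24 kPa.
σ'_f = 169.24 ≤ σ'_p = 284 kPa, so the clay remains overconsolidated and only the recompression index applies:
S_c = C_r·H/(1+e₀)·log₁₀(σ'_f/σ'_0) = 0.035×4.2/2.04×log₁₀(169.24/129)
    = 0.072058 × 0.11791 = 0.008496 m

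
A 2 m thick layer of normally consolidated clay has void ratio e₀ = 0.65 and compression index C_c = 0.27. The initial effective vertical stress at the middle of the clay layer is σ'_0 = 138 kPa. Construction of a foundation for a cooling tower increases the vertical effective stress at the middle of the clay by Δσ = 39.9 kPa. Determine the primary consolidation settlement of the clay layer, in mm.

Final effective stress: σ'_f = σ'_0 + Δσ = 138 + 39.9 = 177.9 kPa.
Normally consolidated clay, so the full stress increment lies on the virgin compression line:
S_c = C_c·H/(1+e₀)·log₁₀(σ'_f/σ'_0) = 0.27×2/(1+0.65)×log₁₀(177.9/138)
    = 0.32727 × 0.1103 = 0.0361 m

S_c ≈ 36.1 mm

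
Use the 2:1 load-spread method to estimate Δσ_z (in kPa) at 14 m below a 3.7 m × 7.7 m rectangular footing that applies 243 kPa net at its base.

Δσ_z ≈ 18 kPa

By the 2:1 method the load spreads at 1 horizontal : 2 vertical, so at depth z the loaded area has grown by z in each plan dimension:
Δσ = qBL/((B+z)(L+z)) = 243×3.7×7.7/((3.7+14)(7.7+14)) = 18.025 kPa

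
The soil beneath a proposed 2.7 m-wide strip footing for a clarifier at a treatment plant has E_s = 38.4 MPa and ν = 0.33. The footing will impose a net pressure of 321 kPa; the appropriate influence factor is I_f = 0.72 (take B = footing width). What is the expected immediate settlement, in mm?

Immediate (elastic) settlement: S_e = q·B·(1−ν²)/E_s · I_f.
E_s = 38.4 MPa = 38400 kPa.
S_e = 321 × 2.7 × (1 − 0.33²) / 38400 × 0.72
    = 321 × 2.7 × 0.8911 / 38400 × 0.72
    = 0.01448 m = 14.48 mm

S_e ≈ 14.5 mm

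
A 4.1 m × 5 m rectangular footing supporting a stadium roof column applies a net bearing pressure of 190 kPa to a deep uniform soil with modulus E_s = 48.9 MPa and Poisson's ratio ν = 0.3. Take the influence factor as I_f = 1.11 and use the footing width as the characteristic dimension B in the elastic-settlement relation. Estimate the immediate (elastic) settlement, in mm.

Immediate (elastic) settlement: S_e = q·B·(1−ν²)/E_s · I_f.
E_s = 48.9 MPa = 48900 kPa.
S_e = 190 × 4.1 × (1 − 0.3²) / 48900 × 1.11
    = 190 × 4.1 × 0.91 / 48900 × 1.11
    = 0.01609 m = 16.09 mm

S_e ≈ 16.1 mm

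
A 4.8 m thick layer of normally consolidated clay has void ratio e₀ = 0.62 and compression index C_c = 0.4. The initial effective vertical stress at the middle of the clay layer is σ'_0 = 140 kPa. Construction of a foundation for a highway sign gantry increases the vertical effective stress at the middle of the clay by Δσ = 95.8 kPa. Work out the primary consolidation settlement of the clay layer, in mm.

Final effective stress: σ'_f = σ'_0 + Δσ = 140 + 95.8 = 235.8 kPa.
Normally consolidated clay, so the full stress increment lies on the virgin compression line:
S_c = C_c·H/(1+e₀)·log₁₀(σ'_f/σ'_0) = 0.4×4.8/(1+0.62)×log₁₀(235.8/140)
    = 1.1852 × 0.22642 = 0.2684 m

S_c ≈ 268 mm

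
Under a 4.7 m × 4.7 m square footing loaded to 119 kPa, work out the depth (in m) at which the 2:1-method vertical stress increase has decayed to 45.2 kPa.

2:1 spreading — at depth z the loaded area has grown by z in each plan dimension:
qB²/(B+z)² = Δσ_z ⇒ z = B(√(q/Δσ_z) − 1) = 4.7×(√(119/45.2) − 1) = 2.926 m

z ≈ 2.93 m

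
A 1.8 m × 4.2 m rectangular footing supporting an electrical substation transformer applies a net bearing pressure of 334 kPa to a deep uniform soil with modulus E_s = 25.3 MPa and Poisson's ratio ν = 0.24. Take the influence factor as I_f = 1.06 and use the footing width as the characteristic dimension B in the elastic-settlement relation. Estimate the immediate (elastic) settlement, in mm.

S_e ≈ 23.7 mm

Immediate (elastic) settlement: S_e = q·B·(1−ν²)/E_s · I_f.
E_s = 25.3 MPa = 25300 kPa.
S_e = 334 × 1.8 × (1 − 0.24²) / 25300 × 1.06
    = 334 × 1.8 × 0.9424 / 25300 × 1.06
    = 0.02374 m = 23.74 mm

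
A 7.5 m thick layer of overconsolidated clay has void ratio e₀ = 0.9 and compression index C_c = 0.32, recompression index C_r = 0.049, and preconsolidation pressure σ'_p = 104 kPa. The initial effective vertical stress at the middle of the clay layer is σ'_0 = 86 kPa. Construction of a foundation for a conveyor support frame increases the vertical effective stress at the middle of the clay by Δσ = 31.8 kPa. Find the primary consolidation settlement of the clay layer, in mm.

Final effective stress: σ'_f = 86 + 31.8 = 117.8 kPa.
σ'_f = 117.8 > σ'_p = 104 kPa, so the stress path crosses the preconsolidation pressure — recompression up to σ'_p, then virgin compression beyond:
S_c = H/(1+e₀)·[C_r·log₁₀(σ'_p/σ'_0) + C_c·log₁₀(σ'_f/σ'_p)]
    = 7.5/1.9 × [0.049×log₁₀(104/86) + 0.32×log₁₀(117.8/104)]
    = 3.9474 × [0.0040442 + 0.017316] = 0.08432 m

S_c ≈ 84.3 mm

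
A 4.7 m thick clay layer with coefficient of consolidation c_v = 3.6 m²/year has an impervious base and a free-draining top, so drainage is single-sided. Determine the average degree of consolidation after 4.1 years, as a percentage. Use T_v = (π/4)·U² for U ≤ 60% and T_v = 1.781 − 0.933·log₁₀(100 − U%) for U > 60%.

Drainage path length: H_d = H = 4.7 m (single drainage).
T_v = c_v·t/H_d² = 3.6×4.1/4.7² = 0.66818.
T_v = 0.66818 corresponds to the U > 60% branch:
U = 1 − 10^((1.781 − T_v)/0.933)/100 = 0.8441

U ≈ 84.4 %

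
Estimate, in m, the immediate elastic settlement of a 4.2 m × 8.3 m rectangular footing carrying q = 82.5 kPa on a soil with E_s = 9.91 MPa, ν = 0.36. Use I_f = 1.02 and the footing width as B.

S_e ≈ 0.031 m

Immediate (elastic) settlement: S_e = q·B·(1−ν²)/E_s · I_f.
E_s = 9.91 MPa = 9910 kPa.
S_e = 82.5 × 4.2 × (1 − 0.36²) / 9910 × 1.02
    = 82.5 × 4.2 × 0.8704 / 9910 × 1.02
    = 0.03104 m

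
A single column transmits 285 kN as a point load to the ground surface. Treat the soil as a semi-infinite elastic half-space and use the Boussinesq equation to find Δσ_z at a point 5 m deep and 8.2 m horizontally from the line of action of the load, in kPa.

Boussinesq vertical stress below a point load on an elastic half-space:
Δσ_z = 3P/(2πz²) · [1 + (r/z)²]^(−5/2)
r/z = 8.2/5 = 1.64; [1+(r/z)²]^(−5/2) = 0.038243.
Δσ_z = 3×285/(2π×5²) × 0.038243 = 5.4431 × 0.038243 = 0.2082 kPa

Δσ_z ≈ 0.208 kPa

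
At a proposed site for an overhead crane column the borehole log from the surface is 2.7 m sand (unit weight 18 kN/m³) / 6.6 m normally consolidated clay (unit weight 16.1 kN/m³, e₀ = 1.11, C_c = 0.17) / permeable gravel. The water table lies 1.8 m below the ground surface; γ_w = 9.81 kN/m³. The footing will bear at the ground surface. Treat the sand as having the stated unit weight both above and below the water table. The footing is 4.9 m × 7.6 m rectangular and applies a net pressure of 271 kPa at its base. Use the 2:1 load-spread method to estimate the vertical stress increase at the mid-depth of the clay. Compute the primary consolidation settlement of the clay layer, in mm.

S_c ≈ 174 mm

Mid-depth of clay below the ground surface: z = 2.7 + 6.6/2 = 6 m.
Total vertical stress at mid-clay: σ_v = 18×2.7 + 16.1×3.3 = 101.73 kPa.
Pore pressure: u = 9.81×(6 − 1.8) = 41.202 kPa.
Initial effective stress: σ'_0 = σ_v − u = 101.73 − 41.202 = 60.528 kPa.
Stress increase at mid-clay by the 2:1 spreading method:
Δσ = qBL/((B+z)(L+z)) = 271×4.9×7.6/((4.9+6)(7.6+6)) = 68.079 kPa
Final effective stress: σ'_f = σ'_0 + Δσ = 60.528 + 68.079 = 128.61 kPa.
Normally consolidated clay, so the full stress increment lies on the virgin compression line:
S_c = C_c·H/(1+e₀)·log₁₀(σ'_f/σ'_0) = 0.17×6.6/(1+1.11)×log₁₀(128.61/60.528)
    = 0.53175 × 0.32732 = 0.1741 m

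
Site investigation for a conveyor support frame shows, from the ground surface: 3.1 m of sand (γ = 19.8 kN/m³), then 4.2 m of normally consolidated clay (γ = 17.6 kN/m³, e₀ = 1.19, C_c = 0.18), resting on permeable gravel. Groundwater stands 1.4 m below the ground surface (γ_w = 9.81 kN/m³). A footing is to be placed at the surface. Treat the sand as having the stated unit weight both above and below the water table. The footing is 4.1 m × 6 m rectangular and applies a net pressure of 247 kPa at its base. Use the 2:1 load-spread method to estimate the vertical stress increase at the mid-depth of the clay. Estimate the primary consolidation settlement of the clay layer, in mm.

Mid-depth of clay below the ground surface: z = 3.1 + 4.2/2 = 5.2 m.
Total vertical stress at mid-clay: σ_v = 19.8×3.1 + 17.6×2.1 = 98.34 kPa.
Pore pressure: u = 9.81×(5.2 − 1.4) = 37.278 kPa.
Initial effective stress: σ'_0 = σ_v − u = 98.34 − 37.278 = 61.062 kPa.
Stress increase at mid-clay by the 2:1 spreading method:
Δσ = qBL/((B+z)(L+z)) = 247×4.1×6/((4.1+5.2)(6+5.2)) = 58.335 kPa
Final effective stress: σ'_f = σ'_0 + Δσ = 61.062 + 58.335 = 119.4 kPa.
Normally consolidated clay, so the full stress increment lies on the virgin compression line:
S_c = C_c·H/(1+e₀)·log₁₀(σ'_f/σ'_0) = 0.18×4.2/(1+1.19)×log₁₀(119.4/61.062)
    = 0.34521 × 0.29123 = 0.1005 m

S_c ≈ 101 mm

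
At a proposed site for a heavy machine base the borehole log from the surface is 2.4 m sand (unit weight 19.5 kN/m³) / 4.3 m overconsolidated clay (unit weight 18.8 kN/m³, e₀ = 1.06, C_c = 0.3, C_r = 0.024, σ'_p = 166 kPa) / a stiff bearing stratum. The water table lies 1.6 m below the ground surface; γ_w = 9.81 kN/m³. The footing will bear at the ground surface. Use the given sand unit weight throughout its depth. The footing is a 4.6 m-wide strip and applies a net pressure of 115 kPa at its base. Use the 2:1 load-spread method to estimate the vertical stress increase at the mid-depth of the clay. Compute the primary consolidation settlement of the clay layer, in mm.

Mid-depth of clay below the ground surface: z = 2.4 + 4.3/2 = 4.55 m.
Total vertical stress at mid-clay: σ_v = 19.5×2.4 + 18.8×2.15 = 87.22 kPa.
Pore pressure: u = 9.81×(4.55 − 1.6) = 28.94 kPa.
Initial effective stress: σ'_0 = σ_v − u = 87.22 − 28.94 = 58.28 kPa.
Stress increase at mid-clay by the 2:1 spreading method:
Δσ = qB/(B+z) = 115×4.6/(4.6+4.55) = 57.814 kPa
Final effective stress: σ'_f = 58.28 + 57.814 = 116.09 kPa.
σ'_f = 116.09 ≤ σ'_p = 166 kPa, so the clay remains overconsolidated and only the recompression index applies:
S_c = C_r·H/(1+e₀)·log₁₀(σ'_f/σ'_0) = 0.024×4.3/2.06×log₁₀(116.09/58.28)
    = 0.050098 × 0.29928 = 0.01499 m

S_c ≈ 15 mm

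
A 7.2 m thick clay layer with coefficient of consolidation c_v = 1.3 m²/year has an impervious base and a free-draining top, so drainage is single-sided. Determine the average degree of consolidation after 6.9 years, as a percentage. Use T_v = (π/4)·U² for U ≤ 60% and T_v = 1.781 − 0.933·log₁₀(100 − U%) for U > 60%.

Drainage path length: H_d = H = 7.2 m (single drainage).
T_v = c_v·t/H_d² = 1.3×6.9/7.2² = 0.17303.
T_v = 0.17303 corresponds to the U ≤ 60% branch:
U = √(4T_v/π) = 0.4694

U ≈ 46.9 %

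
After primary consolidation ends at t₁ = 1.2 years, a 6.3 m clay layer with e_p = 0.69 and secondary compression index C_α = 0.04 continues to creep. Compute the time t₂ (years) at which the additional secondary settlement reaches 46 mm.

t₂ ≈ 2.44 years

S_s = C_α·H/(1+e_p)·log₁₀(t₂/t₁) ⇒ log₁₀(t₂/t₁) = S_s·(1+e_p)/(C_α·H).
log₁₀(t₂/t₁) = 0.046 × (1+0.69) / (0.04×6.3) = 0.3085
t₂ = t₁ × 10^0.3085 = 1.2 × 2.035 = 2.442 years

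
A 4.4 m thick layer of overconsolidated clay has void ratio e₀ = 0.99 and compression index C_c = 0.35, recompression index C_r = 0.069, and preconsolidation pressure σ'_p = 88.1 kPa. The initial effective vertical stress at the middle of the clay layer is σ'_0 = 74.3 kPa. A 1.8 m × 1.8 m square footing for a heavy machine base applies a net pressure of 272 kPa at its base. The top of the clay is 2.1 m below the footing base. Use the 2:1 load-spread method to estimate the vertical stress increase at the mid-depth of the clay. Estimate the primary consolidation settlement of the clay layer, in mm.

Mid-depth of clay below the footing base: z = 2.1 + 4.4/2 = 4.3 m.
Stress increase at mid-clay by the 2:1 spreading method:
Δσ = qBL/((B+z)(L+z)) = 272×1.8×1.8/((1.8+4.3)(1.8+4.3)) = 23.684 kPa
Final effective stress: σ'_f = 74.3 + 23.684 = 97.984 kPa.
σ'_f = 97.984 > σ'_p = 88.1 kPa, so the stress path crosses the preconsolidation pressure — recompression up to σ'_p, then virgin compression beyond:
S_c = H/(1+e₀)·[C_r·log₁₀(σ'_p/σ'_0) + C_c·log₁₀(σ'_f/σ'_p)]
    = 4.4/1.99 × [0.069×log₁₀(88.1/74.3) + 0.35×log₁₀(97.984/88.1)]
    = 2.2111 × [0.0051051 + 0.016163] = 0.04703 m

S_c ≈ 47 mm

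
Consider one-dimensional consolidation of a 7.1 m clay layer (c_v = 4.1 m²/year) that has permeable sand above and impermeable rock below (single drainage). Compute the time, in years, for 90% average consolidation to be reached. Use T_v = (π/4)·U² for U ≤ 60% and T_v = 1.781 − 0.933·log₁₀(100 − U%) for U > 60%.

t ≈ 10.4 years

Drainage path length: H_d = H = 7.1 m (single drainage).
U > 60%: T_v = 1.781 − 0.933·log₁₀(100 − 90) = 0.848.
t = T_v·H_d²/c_v = 0.848×7.1²/4.1 = 10.43 years.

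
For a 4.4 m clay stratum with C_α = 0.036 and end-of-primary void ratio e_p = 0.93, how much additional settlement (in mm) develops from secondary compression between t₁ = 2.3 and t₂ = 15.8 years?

S_s ≈ 68.7 mm

Secondary compression: S_s = C_α·H/(1+e_p)·log₁₀(t₂/t₁)
S_s = 0.036×4.4/(1+0.93)×log₁₀(15.8/2.3)
    = 0.08207 × 0.8369 = 0.06869 m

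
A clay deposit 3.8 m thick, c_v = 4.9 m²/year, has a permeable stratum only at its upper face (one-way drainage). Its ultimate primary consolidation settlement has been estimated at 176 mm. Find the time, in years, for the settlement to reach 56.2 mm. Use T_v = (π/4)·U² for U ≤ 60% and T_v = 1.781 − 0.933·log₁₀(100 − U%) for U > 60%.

Drainage path length: H_d = H = 3.8 m (single drainage).
U = S(t)/S_ult = 56.2/176 = 0.3193.
U ≤ 60%: T_v = (π/4)·U² = (π/4)×0.31932² = 0.080082.
t = T_v·H_d²/c_v = 0.080082×3.8²/4.9 = 0.236 years.

t ≈ 0.236 years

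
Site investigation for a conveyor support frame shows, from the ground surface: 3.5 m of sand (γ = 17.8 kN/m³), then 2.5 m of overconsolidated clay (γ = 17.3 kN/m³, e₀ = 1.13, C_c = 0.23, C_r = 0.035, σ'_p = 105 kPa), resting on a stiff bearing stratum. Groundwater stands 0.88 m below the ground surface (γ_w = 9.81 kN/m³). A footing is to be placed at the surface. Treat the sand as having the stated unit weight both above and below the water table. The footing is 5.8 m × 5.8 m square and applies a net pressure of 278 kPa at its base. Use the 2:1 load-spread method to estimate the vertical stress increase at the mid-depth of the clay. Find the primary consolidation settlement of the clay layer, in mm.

S_c ≈ 39.8 mm

Mid-depth of clay below the ground surface: z = 3.5 + 2.5/2 = 4.75 m.
Total vertical stress at mid-clay: σ_v = 17.8×3.5 + 17.3×1.25 = 83.925 kPa.
Pore pressure: u = 9.81×(4.75 − 0.88) = 37.965 kPa.
Initial effective stress: σ'_0 = σ_v − u = 83.925 − 37.965 = 45.96 kPa.
Stress increase at mid-clay by the 2:1 spreading method:
Δσ = qBL/((B+z)(L+z)) = 278×5.8×5.8/((5.8+4.75)(5.8+4.75)) = 84.023 kPa
Final effective stress: σ'_f = 45.96 + 84.023 = 129.98 kPa.
σ'_f = 129.98 > σ'_p = 105 kPa, so the stress path crosses the preconsolidation pressure — recompression up to σ'_p, then virgin compression beyond:
S_c = H/(1+e₀)·[C_r·log₁₀(σ'_p/σ'_0) + C_c·log₁₀(σ'_f/σ'_p)]
    = 2.5/2.13 × [0.035×log₁₀(105/45.96) + 0.23×log₁₀(129.98/105)]
    = 1.1737 × [0.012558 + 0.021318] = 0.03976 m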